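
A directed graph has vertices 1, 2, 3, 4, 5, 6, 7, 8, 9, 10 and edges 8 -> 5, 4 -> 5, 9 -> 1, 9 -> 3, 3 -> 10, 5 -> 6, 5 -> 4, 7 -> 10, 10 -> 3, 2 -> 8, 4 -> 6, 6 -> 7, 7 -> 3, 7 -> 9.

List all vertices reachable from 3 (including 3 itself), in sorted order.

Start at 3.
Its neighbours: 10.
Nothing further is reachable.

3, 10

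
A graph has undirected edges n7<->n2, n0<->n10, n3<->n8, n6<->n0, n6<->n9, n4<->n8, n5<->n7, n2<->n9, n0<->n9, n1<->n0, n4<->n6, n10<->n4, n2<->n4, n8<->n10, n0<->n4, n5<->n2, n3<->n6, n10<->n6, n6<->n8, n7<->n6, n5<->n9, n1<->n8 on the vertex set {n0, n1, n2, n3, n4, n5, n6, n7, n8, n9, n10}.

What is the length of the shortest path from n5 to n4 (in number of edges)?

2

Distance 0: n5.
Distance 1: n2, n7, n9.
Distance 2: n0, n4, n6 — contains n4.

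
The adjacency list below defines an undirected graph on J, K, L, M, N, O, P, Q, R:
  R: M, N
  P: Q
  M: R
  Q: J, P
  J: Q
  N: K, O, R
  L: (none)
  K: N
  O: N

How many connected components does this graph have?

3

From J: component {J, P, Q}.
From K: component {K, M, N, O, R}.
From L: component {L}.
That's 3 components.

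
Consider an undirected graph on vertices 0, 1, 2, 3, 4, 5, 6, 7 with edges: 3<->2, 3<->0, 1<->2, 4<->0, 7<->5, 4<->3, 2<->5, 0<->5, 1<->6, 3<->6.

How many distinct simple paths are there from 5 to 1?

6

5–0–3–2–1
5–0–3–6–1
5–0–4–3–2–1
5–0–4–3–6–1
5–2–1
5–2–3–6–1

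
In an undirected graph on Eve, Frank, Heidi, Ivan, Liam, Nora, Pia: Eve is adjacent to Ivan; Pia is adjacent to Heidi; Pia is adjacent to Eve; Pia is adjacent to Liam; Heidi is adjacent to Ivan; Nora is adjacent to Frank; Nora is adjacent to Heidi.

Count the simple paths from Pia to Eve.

Pia–Eve
Pia–Heidi–Ivan–Eve

2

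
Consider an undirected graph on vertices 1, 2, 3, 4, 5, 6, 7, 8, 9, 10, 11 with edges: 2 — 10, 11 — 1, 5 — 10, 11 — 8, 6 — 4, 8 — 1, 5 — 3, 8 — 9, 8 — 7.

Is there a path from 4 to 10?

Explore from 4.
Distance 1: reach 6.
The search is exhausted without reaching 10; it lies in a different component.

No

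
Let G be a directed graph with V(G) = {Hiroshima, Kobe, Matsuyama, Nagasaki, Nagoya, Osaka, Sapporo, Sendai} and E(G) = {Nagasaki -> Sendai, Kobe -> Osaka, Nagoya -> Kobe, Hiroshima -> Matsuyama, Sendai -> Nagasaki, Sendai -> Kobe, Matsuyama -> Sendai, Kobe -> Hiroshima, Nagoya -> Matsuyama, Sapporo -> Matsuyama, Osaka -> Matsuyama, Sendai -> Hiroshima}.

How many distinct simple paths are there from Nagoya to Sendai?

Nagoya→Kobe→Hiroshima→Matsuyama→Sendai
Nagoya→Kobe→Osaka→Matsuyama→Sendai
Nagoya→Matsuyama→Sendai

3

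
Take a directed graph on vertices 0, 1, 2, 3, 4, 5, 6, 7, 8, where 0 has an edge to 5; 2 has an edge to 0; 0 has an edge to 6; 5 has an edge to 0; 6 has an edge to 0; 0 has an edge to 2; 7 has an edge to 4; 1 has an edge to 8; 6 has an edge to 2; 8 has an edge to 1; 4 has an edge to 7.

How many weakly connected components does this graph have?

4

From 0: component {0, 2, 5, 6}.
From 1: component {1, 8}.
From 3: component {3}.
From 4: component {4, 7}.
That's 4 components.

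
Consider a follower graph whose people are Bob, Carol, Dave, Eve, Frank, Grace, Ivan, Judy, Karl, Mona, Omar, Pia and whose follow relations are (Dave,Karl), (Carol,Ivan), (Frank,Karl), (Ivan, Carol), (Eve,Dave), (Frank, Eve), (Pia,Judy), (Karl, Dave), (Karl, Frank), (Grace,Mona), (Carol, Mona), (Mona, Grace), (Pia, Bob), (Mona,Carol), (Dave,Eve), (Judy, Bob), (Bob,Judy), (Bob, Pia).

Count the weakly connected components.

4

From Bob: component {Bob, Judy, Pia}.
From Carol: component {Carol, Grace, Ivan, Mona}.
From Dave: component {Dave, Eve, Frank, Karl}.
From Omar: component {Omar}.
That's 4 components.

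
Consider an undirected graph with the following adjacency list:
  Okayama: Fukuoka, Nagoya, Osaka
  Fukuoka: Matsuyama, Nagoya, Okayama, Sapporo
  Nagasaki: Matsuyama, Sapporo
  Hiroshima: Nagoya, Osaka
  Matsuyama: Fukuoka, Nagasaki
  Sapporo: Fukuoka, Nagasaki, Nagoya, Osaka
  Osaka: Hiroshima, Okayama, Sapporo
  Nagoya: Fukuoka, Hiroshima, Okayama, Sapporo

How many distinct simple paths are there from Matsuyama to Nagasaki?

9

Matsuyama–Fukuoka–Nagoya–Hiroshima–Osaka–Sapporo–Nagasaki
Matsuyama–Fukuoka–Nagoya–Okayama–Osaka–Sapporo–Nagasaki
Matsuyama–Fukuoka–Nagoya–Sapporo–Nagasaki
Matsuyama–Fukuoka–Okayama–Nagoya–Hiroshima–Osaka–Sapporo–Nagasaki
Matsuyama–Fukuoka–Okayama–Nagoya–Sapporo–Nagasaki
Matsuyama–Fukuoka–Okayama–Osaka–Hiroshima–Nagoya–Sapporo–Nagasaki
Matsuyama–Fukuoka–Okayama–Osaka–Sapporo–Nagasaki
Matsuyama–Fukuoka–Sapporo–Nagasaki
Matsuyama–Nagasaki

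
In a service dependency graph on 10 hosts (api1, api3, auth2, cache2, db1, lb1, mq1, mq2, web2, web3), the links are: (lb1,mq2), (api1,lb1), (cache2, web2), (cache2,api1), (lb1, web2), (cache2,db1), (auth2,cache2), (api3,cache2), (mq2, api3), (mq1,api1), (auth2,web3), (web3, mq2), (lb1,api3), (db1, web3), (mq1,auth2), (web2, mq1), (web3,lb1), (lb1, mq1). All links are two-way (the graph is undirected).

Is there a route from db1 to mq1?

Yes

Explore from db1.
Distance 1: reach cache2, web3.
Distance 2: reach api1, api3, auth2, lb1, mq2, web2.
Distance 3: reach mq1.
Found mq1.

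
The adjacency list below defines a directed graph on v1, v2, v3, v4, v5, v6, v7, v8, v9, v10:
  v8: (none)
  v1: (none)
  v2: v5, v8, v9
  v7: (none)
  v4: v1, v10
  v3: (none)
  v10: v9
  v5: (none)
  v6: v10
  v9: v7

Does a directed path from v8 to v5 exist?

v8 has no outgoing edges, so nothing is reachable from it.

No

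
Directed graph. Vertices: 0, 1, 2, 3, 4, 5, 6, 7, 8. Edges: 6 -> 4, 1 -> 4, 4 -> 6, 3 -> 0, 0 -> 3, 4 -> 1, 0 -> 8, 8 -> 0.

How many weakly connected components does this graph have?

5

From 0: component {0, 3, 8}.
From 1: component {1, 4, 6}.
From 2: component {2}.
From 5: component {5}.
From 7: component {7}.
That's 5 components.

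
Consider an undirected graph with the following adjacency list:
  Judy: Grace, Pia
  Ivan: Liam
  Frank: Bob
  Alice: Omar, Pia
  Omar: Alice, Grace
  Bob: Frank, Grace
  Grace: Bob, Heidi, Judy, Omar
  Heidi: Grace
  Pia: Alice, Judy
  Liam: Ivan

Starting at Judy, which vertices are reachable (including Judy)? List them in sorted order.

Start at Judy.
Its neighbours: Grace, Pia.
Then their neighbours: Alice, Bob, Heidi, Omar.
Then next layer: Frank.
Nothing further is reachable.

Alice, Bob, Frank, Grace, Heidi, Judy, Omar, Pia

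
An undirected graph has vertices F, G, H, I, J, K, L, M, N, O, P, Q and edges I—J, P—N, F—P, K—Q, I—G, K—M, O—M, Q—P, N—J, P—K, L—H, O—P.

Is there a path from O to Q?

Explore from O.
Distance 1: reach M, P.
Distance 2: reach F, K, N, Q.
Found Q.

Yes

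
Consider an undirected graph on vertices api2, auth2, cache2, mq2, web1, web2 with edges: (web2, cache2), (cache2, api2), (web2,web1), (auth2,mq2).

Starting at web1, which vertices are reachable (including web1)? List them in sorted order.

api2, cache2, web1, web2

Start at web1.
Its neighbours: web2.
Then their neighbours: cache2.
Then next layer: api2.
Nothing further is reachable.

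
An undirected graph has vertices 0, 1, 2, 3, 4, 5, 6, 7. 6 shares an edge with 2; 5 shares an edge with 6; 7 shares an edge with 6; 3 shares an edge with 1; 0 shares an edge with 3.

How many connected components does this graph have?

3

From 0: component {0, 1, 3}.
From 2: component {2, 5, 6, 7}.
From 4: component {4}.
That's 3 components.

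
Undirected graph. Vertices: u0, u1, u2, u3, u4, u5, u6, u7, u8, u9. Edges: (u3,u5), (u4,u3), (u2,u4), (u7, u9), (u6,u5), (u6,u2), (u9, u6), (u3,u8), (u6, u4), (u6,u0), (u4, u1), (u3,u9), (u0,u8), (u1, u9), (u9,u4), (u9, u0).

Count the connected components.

From u0: component {u0, u1, u2, u3, u4, u5, u6, u7, u8, u9}.
That's 1 component.

1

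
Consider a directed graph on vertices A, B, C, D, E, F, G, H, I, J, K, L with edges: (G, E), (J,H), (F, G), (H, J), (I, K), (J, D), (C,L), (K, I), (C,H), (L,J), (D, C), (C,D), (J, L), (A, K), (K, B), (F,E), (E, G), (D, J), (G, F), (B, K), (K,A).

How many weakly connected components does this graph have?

From A: component {A, B, I, K}.
From C: component {C, D, H, J, L}.
From E: component {E, F, G}.
That's 3 components.

3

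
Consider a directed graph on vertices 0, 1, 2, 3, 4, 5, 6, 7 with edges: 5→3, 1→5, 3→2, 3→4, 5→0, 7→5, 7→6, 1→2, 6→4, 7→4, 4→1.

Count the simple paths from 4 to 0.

1

4→1→5→0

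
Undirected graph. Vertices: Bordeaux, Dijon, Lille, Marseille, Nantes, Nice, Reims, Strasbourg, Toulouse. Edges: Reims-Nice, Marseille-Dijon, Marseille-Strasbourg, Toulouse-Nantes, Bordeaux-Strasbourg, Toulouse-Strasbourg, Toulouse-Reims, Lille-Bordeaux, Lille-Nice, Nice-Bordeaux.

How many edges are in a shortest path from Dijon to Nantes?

Distance 0: Dijon.
Distance 1: Marseille.
Distance 2: Strasbourg.
Distance 3: Bordeaux, Toulouse.
Distance 4: Lille, Nantes, Nice, Reims — contains Nantes.

4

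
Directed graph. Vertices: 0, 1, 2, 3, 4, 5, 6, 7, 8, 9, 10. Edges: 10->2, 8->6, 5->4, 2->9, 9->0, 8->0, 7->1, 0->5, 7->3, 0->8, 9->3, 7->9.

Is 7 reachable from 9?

No

Explore from 9.
Distance 1: reach 0, 3.
Distance 2: reach 5, 8.
Distance 3: reach 4, 6.
The search from 9 is exhausted; no directed path reaches 7.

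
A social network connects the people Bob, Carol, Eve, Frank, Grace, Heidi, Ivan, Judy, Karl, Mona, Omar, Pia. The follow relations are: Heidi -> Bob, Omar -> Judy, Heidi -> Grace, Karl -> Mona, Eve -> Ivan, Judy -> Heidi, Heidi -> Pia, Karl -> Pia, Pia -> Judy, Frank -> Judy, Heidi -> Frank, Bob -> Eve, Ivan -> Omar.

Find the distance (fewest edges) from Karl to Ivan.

6

Distance 0: Karl.
Distance 1: Mona, Pia.
Distance 2: Judy.
Distance 3: Heidi.
Distance 4: Bob, Frank, Grace.
Distance 5: Eve.
Distance 6: Ivan — contains Ivan.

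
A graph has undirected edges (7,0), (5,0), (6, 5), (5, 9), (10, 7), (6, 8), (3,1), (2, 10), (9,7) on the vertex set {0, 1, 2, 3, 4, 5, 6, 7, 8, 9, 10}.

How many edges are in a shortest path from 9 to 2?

Distance 0: 9.
Distance 1: 5, 7.
Distance 2: 0, 6, 10.
Distance 3: 2, 8 — contains 2.

3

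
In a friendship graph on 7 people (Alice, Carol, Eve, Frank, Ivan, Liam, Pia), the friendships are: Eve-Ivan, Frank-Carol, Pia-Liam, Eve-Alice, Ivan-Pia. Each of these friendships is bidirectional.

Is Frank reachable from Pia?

No

Explore from Pia.
Distance 1: reach Ivan, Liam.
Distance 2: reach Eve.
Distance 3: reach Alice.
The search is exhausted without reaching Frank; it lies in a different component.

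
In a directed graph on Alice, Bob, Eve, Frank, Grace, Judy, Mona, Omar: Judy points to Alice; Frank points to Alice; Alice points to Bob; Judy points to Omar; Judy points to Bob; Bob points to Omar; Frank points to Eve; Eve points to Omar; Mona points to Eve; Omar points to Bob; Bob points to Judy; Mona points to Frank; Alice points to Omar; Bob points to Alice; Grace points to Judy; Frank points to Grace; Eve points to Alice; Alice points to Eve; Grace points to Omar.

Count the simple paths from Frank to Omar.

16

Frank→Alice→Bob→Judy→Omar
Frank→Alice→Bob→Omar
Frank→Alice→Eve→Omar
Frank→Alice→Omar
Frank→Eve→Alice→Bob→Judy→Omar
Frank→Eve→Alice→Bob→Omar
Frank→Eve→Alice→Omar
Frank→Eve→Omar
... and 8 more.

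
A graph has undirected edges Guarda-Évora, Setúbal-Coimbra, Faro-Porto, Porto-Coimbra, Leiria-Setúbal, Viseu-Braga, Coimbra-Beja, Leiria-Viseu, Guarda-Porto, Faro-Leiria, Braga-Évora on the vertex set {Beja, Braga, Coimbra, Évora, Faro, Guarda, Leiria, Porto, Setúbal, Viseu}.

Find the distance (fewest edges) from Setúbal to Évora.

Distance 0: Setúbal.
Distance 1: Coimbra, Leiria.
Distance 2: Beja, Faro, Porto, Viseu.
Distance 3: Braga, Guarda.
Distance 4: Évora — contains Évora.

4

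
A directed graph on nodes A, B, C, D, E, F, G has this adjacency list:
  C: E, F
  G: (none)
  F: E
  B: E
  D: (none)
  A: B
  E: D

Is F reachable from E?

Explore from E.
Distance 1: reach D.
The search from E is exhausted; no directed path reaches F.

No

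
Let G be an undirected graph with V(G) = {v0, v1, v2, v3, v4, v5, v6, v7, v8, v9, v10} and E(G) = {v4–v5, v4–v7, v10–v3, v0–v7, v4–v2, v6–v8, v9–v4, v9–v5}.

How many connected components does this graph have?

4

From v0: component {v0, v2, v4, v5, v7, v9}.
From v1: component {v1}.
From v3: component {v3, v10}.
From v6: component {v6, v8}.
That's 4 components.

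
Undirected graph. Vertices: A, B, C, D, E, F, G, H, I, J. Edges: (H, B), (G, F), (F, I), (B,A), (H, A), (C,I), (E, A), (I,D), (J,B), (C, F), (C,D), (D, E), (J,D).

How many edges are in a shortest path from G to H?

Distance 0: G.
Distance 1: F.
Distance 2: C, I.
Distance 3: D.
Distance 4: E, J.
Distance 5: A, B.
Distance 6: H — contains H.

6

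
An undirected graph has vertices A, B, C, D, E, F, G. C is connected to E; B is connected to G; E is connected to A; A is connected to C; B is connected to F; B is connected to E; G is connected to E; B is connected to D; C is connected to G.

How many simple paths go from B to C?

6

B–E–A–C
B–E–C
B–E–G–C
B–G–C
B–G–E–A–C
B–G–E–C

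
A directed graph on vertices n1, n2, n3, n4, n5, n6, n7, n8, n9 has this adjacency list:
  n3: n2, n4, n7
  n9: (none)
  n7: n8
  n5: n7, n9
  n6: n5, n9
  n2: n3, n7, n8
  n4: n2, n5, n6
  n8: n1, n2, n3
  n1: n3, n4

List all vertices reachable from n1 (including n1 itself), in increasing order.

Start at n1.
Its neighbours: n3, n4.
Then their neighbours: n2, n5, n6, n7.
Then next layer: n8, n9.
Every vertex is now reached.

n1, n2, n3, n4, n5, n6, n7, n8, n9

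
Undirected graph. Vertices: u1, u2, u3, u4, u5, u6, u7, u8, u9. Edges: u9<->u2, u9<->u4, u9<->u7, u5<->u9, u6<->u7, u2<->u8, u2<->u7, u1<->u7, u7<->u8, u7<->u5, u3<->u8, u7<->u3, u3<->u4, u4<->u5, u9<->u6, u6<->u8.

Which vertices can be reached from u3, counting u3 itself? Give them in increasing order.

u1, u2, u3, u4, u5, u6, u7, u8, u9

Start at u3.
Its neighbours: u4, u7, u8.
Then their neighbours: u1, u2, u5, u6, u9.
Every vertex is now reached.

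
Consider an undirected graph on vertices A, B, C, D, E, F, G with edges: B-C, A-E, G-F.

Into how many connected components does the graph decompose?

From A: component {A, E}.
From B: component {B, C}.
From D: component {D}.
From F: component {F, G}.
That's 4 components.

4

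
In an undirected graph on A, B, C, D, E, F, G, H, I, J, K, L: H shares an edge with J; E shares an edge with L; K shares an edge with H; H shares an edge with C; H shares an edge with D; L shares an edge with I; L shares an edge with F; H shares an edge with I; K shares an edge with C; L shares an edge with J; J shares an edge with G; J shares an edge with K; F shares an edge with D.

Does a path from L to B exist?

No

Explore from L.
Distance 1: reach E, F, I, J.
Distance 2: reach D, G, H, K.
Distance 3: reach C.
The search is exhausted without reaching B; it lies in a different component.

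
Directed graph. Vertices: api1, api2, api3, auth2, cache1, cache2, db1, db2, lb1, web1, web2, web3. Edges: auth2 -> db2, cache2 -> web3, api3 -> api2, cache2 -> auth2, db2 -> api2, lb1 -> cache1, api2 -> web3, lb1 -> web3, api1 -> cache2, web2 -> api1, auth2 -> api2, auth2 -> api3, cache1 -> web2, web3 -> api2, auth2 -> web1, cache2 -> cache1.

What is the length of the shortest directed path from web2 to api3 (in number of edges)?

Distance 0: web2.
Distance 1: api1.
Distance 2: cache2.
Distance 3: auth2, cache1, web3.
Distance 4: api2, api3, db2, web1 — contains api3.

4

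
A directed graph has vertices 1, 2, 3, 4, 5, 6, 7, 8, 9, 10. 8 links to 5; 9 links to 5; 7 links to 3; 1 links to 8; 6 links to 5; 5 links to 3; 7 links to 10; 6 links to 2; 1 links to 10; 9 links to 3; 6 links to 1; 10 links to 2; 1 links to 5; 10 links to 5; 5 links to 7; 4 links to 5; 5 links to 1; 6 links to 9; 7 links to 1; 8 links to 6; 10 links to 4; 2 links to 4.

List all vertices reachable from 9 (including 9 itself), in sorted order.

Start at 9.
Its neighbours: 3, 5.
Then their neighbours: 1, 7.
Then next layer: 8, 10.
Then next layer: 2, 4, 6.
Every vertex is now reached.

1, 2, 3, 4, 5, 6, 7, 8, 9, 10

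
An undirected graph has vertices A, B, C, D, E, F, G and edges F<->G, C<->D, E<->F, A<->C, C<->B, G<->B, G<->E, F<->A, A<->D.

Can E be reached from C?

Yes

Explore from C.
Distance 1: reach A, B, D.
Distance 2: reach F, G.
Distance 3: reach E.
Found E.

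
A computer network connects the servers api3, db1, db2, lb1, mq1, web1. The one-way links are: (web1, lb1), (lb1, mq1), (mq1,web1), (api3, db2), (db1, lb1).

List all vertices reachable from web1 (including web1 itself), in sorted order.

lb1, mq1, web1

Start at web1.
Its neighbours: lb1.
Then their neighbours: mq1.
Nothing further is reachable.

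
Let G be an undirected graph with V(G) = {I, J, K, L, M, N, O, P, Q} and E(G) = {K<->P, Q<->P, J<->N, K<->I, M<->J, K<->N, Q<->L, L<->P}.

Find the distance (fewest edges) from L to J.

4

Distance 0: L.
Distance 1: P, Q.
Distance 2: K.
Distance 3: I, N.
Distance 4: J — contains J.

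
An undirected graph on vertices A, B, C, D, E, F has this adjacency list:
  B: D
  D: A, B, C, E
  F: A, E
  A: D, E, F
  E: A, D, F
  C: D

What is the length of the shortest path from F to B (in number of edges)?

3

Distance 0: F.
Distance 1: A, E.
Distance 2: D.
Distance 3: B, C — contains B.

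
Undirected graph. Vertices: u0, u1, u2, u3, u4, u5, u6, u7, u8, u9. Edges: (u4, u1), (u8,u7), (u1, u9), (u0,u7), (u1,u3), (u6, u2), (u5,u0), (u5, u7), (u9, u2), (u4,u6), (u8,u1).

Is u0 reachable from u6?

Explore from u6.
Distance 1: reach u2, u4.
Distance 2: reach u1, u9.
Distance 3: reach u3, u8.
Distance 4: reach u7.
Distance 5: reach u0, u5.
Found u0.

Yes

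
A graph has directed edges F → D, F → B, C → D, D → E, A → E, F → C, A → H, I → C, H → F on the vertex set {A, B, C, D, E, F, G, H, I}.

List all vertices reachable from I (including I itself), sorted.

Start at I.
Its neighbours: C.
Then their neighbours: D.
Then next layer: E.
Nothing further is reachable.

C, D, E, I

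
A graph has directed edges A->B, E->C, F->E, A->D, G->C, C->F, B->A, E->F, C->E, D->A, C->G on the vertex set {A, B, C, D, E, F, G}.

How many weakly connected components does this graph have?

2

From A: component {A, B, D}.
From C: component {C, E, F, G}.
That's 2 components.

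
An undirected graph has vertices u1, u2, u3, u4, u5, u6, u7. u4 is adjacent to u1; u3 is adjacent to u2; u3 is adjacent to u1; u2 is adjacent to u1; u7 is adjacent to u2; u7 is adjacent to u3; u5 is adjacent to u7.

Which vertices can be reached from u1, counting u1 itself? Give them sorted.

u1, u2, u3, u4, u5, u7

Start at u1.
Its neighbours: u2, u3, u4.
Then their neighbours: u7.
Then next layer: u5.
Nothing further is reachable.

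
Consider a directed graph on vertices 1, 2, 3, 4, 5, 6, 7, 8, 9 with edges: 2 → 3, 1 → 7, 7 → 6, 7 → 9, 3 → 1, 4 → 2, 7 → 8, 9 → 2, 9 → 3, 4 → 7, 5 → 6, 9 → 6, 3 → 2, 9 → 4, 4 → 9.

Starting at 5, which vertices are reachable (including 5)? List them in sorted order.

Start at 5.
Its neighbours: 6.
Nothing further is reachable.

5, 6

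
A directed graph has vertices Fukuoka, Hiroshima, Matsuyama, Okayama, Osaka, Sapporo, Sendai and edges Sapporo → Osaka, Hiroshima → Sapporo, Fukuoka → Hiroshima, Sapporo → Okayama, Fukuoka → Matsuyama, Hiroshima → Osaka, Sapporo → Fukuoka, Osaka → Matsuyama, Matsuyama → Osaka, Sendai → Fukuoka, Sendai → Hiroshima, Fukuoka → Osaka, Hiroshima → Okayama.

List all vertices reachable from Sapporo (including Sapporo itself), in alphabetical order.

Start at Sapporo.
Its neighbours: Fukuoka, Okayama, Osaka.
Then their neighbours: Hiroshima, Matsuyama.
Nothing further is reachable.

Fukuoka, Hiroshima, Matsuyama, Okayama, Osaka, Sapporo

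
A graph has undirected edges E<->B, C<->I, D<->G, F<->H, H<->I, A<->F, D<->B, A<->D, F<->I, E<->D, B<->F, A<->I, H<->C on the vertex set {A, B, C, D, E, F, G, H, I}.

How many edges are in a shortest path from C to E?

4

Distance 0: C.
Distance 1: H, I.
Distance 2: A, F.
Distance 3: B, D.
Distance 4: E, G — contains E.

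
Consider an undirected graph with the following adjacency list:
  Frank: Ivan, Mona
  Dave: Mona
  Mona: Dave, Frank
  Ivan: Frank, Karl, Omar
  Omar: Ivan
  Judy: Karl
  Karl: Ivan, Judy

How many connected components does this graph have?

1

From Dave: component {Dave, Frank, Ivan, Judy, Karl, Mona, Omar}.
That's 1 component.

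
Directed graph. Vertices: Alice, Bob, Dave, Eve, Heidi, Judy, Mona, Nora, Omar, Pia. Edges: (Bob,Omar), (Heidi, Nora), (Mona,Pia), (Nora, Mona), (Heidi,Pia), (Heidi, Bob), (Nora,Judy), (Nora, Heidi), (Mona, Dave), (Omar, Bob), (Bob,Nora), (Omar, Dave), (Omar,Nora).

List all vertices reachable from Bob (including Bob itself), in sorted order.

Start at Bob.
Its neighbours: Nora, Omar.
Then their neighbours: Dave, Heidi, Judy, Mona.
Then next layer: Pia.
Nothing further is reachable.

Bob, Dave, Heidi, Judy, Mona, Nora, Omar, Pia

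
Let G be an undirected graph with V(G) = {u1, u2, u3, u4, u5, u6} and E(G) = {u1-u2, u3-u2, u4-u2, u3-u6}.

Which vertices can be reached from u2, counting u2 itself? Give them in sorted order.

Start at u2.
Its neighbours: u1, u3, u4.
Then their neighbours: u6.
Nothing further is reachable.

u1, u2, u3, u4, u6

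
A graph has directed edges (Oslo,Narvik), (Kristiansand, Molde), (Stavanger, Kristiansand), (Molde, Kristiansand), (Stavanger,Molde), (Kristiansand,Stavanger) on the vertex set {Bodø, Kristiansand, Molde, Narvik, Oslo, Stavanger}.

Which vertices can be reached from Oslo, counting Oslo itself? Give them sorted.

Narvik, Oslo

Start at Oslo.
Its neighbours: Narvik.
Nothing further is reachable.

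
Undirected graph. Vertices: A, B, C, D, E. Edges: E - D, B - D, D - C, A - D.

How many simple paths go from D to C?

D–C

1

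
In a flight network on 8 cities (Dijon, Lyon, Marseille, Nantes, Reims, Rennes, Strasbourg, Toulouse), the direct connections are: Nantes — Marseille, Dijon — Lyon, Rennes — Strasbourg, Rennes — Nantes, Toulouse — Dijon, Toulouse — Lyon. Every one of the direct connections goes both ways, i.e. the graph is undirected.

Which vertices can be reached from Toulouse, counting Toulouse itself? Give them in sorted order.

Dijon, Lyon, Toulouse

Start at Toulouse.
Its neighbours: Dijon, Lyon.
Nothing further is reachable.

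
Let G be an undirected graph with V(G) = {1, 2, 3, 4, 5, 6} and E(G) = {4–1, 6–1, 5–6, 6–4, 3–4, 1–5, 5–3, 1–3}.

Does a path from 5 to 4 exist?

Explore from 5.
Distance 1: reach 1, 3, 6.
Distance 2: reach 4.
Found 4.

Yes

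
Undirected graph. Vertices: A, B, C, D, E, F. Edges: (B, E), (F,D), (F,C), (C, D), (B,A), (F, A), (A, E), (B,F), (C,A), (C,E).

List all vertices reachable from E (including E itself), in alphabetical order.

A, B, C, D, E, F

Start at E.
Its neighbours: A, B, C.
Then their neighbours: D, F.
Every vertex is now reached.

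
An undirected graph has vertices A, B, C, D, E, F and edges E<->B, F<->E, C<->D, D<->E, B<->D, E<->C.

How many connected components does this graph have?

2

From A: component {A}.
From B: component {B, C, D, E, F}.
That's 2 components.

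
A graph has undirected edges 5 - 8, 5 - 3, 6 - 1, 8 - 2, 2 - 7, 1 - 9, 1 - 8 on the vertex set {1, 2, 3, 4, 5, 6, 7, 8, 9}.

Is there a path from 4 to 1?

4 has no edges, so nothing is reachable from it.

No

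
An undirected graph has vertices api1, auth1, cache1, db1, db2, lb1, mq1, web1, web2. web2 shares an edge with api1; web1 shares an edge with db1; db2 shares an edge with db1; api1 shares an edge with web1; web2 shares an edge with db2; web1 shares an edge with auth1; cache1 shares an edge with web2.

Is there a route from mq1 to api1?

mq1 has no edges, so nothing is reachable from it.

No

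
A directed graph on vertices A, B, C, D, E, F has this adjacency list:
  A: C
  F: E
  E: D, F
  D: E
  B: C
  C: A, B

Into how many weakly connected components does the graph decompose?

2

From A: component {A, B, C}.
From D: component {D, E, F}.
That's 2 components.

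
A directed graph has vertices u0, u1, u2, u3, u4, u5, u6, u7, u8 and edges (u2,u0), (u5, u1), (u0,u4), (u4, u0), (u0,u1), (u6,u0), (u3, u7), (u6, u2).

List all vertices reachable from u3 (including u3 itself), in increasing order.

u3, u7

Start at u3.
Its neighbours: u7.
Nothing further is reachable.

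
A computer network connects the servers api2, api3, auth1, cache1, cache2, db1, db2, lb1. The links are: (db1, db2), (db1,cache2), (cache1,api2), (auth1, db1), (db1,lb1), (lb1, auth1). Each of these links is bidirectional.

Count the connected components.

3

From api2: component {api2, cache1}.
From api3: component {api3}.
From auth1: component {auth1, cache2, db1, db2, lb1}.
That's 3 components.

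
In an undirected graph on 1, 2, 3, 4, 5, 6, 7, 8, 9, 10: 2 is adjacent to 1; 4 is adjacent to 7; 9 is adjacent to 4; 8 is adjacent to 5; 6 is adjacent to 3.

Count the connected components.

From 1: component {1, 2}.
From 3: component {3, 6}.
From 4: component {4, 7, 9}.
From 5: component {5, 8}.
From 10: component {10}.
That's 5 components.

5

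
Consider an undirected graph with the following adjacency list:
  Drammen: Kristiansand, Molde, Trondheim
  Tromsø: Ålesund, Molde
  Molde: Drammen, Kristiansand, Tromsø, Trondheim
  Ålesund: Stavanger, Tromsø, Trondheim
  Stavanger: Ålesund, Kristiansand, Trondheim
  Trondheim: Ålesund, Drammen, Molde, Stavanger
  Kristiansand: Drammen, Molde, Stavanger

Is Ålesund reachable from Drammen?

Yes

Explore from Drammen.
Distance 1: reach Kristiansand, Molde, Trondheim.
Distance 2: reach Ålesund, Stavanger, Tromsø.
Found Ålesund.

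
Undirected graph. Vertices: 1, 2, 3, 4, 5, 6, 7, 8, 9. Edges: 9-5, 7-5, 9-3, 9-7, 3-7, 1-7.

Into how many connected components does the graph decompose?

5

From 1: component {1, 3, 5, 7, 9}.
From 2: component {2}.
From 4: component {4}.
From 6: component {6}.
From 8: component {8}.
That's 5 components.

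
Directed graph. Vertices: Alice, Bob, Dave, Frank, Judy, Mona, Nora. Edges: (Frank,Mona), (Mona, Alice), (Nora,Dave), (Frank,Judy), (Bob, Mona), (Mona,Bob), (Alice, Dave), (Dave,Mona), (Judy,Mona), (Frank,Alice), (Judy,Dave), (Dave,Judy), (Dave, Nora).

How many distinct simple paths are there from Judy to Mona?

Judy→Dave→Mona
Judy→Mona

2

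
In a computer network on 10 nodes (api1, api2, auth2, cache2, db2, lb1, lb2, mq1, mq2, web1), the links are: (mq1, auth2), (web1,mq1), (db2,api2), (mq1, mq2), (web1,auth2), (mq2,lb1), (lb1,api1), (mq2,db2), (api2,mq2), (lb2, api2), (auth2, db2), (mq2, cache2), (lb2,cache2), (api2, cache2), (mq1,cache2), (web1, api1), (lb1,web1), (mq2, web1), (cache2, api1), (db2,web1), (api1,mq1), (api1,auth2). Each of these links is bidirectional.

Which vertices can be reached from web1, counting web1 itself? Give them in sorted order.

Start at web1.
Its neighbours: api1, auth2, db2, lb1, mq1, mq2.
Then their neighbours: api2, cache2.
Then next layer: lb2.
Every vertex is now reached.

api1, api2, auth2, cache2, db2, lb1, lb2, mq1, mq2, web1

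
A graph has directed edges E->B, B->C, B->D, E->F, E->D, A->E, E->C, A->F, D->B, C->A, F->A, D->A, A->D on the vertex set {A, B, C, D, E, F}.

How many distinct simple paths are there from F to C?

4

F→A→D→B→C
F→A→E→B→C
F→A→E→C
F→A→E→D→B→C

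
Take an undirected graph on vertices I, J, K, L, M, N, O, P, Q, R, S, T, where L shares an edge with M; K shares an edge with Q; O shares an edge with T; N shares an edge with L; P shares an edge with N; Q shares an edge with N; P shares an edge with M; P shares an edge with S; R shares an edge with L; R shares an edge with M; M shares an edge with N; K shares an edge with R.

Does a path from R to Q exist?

Explore from R.
Distance 1: reach K, L, M.
Distance 2: reach N, P, Q.
Found Q.

Yes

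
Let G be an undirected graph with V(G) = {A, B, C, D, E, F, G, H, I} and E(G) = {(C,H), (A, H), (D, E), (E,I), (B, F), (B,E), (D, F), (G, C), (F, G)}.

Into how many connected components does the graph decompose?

From A: component {A, B, C, D, E, F, G, H, I}.
That's 1 component.

1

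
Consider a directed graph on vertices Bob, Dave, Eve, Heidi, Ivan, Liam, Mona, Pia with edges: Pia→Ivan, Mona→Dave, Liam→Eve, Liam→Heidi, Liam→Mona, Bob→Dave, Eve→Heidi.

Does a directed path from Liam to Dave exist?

Explore from Liam.
Distance 1: reach Eve, Heidi, Mona.
Distance 2: reach Dave.
Found Dave.

Yes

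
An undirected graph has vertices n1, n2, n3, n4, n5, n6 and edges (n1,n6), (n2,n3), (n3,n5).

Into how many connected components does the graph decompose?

From n1: component {n1, n6}.
From n2: component {n2, n3, n5}.
From n4: component {n4}.
That's 3 components.

3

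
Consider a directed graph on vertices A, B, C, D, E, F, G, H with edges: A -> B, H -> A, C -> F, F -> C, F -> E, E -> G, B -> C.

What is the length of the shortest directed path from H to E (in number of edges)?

5

Distance 0: H.
Distance 1: A.
Distance 2: B.
Distance 3: C.
Distance 4: F.
Distance 5: E — contains E.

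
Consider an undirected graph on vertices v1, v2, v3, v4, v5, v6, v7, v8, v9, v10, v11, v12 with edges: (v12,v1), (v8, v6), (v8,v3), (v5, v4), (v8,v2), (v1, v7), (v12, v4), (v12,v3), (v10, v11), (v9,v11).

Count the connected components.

From v1: component {v1, v2, v3, v4, v5, v6, v7, v8, v12}.
From v9: component {v9, v10, v11}.
That's 2 components.

2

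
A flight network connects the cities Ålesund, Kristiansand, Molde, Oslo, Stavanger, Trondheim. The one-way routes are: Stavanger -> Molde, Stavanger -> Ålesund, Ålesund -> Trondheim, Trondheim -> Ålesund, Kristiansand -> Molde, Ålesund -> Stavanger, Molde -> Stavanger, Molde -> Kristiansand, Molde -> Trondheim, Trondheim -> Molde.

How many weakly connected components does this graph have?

2

From Ålesund: component {Ålesund, Kristiansand, Molde, Stavanger, Trondheim}.
From Oslo: component {Oslo}.
That's 2 components.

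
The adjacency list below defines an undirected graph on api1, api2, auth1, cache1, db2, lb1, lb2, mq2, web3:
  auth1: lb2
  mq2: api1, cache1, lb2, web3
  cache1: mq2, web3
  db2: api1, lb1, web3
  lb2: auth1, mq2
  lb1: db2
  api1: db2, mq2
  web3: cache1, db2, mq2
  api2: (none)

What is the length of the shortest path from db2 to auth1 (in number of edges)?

4

Distance 0: db2.
Distance 1: api1, lb1, web3.
Distance 2: cache1, mq2.
Distance 3: lb2.
Distance 4: auth1 — contains auth1.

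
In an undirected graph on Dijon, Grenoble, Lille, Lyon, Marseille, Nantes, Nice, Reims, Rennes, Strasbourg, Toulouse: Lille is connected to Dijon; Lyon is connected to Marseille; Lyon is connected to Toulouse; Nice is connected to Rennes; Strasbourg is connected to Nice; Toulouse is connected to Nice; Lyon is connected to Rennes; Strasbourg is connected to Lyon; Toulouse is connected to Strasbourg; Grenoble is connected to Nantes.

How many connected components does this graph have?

From Dijon: component {Dijon, Lille}.
From Grenoble: component {Grenoble, Nantes}.
From Lyon: component {Lyon, Marseille, Nice, Rennes, Strasbourg, Toulouse}.
From Reims: component {Reims}.
That's 4 components.

4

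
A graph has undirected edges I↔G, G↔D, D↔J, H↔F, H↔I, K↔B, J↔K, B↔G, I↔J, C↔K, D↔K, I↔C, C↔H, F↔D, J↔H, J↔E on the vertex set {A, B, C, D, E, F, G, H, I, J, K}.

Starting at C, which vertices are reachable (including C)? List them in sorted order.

B, C, D, E, F, G, H, I, J, K

Start at C.
Its neighbours: H, I, K.
Then their neighbours: B, D, F, G, J.
Then next layer: E.
Nothing further is reachable.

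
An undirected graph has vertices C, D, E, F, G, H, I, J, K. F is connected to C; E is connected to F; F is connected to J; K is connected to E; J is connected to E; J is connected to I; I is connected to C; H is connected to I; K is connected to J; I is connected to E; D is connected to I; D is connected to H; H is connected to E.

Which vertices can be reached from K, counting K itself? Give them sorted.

C, D, E, F, H, I, J, K

Start at K.
Its neighbours: E, J.
Then their neighbours: F, H, I.
Then next layer: C, D.
Nothing further is reachable.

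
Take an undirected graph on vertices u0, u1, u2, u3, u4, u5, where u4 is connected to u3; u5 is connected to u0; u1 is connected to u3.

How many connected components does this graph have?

3

From u0: component {u0, u5}.
From u1: component {u1, u3, u4}.
From u2: component {u2}.
That's 3 components.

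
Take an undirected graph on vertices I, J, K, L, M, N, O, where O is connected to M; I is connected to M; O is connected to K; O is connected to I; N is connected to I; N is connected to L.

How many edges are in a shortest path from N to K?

3

Distance 0: N.
Distance 1: I, L.
Distance 2: M, O.
Distance 3: K — contains K.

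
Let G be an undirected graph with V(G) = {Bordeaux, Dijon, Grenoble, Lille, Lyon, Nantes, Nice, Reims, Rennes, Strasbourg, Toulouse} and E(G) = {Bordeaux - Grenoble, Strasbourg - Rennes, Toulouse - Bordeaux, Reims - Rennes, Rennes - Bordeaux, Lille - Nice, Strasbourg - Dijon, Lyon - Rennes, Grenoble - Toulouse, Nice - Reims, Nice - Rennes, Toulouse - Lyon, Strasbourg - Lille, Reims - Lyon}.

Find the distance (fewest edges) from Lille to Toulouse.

4

Distance 0: Lille.
Distance 1: Nice, Strasbourg.
Distance 2: Dijon, Reims, Rennes.
Distance 3: Bordeaux, Lyon.
Distance 4: Grenoble, Toulouse — contains Toulouse.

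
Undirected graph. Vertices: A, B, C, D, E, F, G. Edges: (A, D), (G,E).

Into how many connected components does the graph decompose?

From A: component {A, D}.
From B: component {B}.
From C: component {C}.
From E: component {E, G}.
From F: component {F}.
That's 5 components.

5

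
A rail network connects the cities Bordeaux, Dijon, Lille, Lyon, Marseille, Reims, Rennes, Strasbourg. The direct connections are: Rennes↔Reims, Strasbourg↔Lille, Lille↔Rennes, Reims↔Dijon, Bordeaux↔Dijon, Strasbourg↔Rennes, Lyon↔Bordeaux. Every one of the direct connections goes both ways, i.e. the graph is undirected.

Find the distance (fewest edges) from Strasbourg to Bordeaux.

4

Distance 0: Strasbourg.
Distance 1: Lille, Rennes.
Distance 2: Reims.
Distance 3: Dijon.
Distance 4: Bordeaux — contains Bordeaux.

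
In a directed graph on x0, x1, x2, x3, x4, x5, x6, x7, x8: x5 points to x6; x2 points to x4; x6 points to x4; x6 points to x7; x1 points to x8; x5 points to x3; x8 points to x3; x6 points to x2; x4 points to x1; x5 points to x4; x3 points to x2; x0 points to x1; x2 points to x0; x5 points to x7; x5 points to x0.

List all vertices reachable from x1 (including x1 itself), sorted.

Start at x1.
Its neighbours: x8.
Then their neighbours: x3.
Then next layer: x2.
Then next layer: x0, x4.
Nothing further is reachable.

x0, x1, x2, x3, x4, x8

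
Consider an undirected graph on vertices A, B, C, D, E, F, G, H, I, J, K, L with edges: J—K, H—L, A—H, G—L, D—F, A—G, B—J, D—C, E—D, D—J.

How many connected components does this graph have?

From A: component {A, G, H, L}.
From B: component {B, C, D, E, F, J, K}.
From I: component {I}.
That's 3 components.

3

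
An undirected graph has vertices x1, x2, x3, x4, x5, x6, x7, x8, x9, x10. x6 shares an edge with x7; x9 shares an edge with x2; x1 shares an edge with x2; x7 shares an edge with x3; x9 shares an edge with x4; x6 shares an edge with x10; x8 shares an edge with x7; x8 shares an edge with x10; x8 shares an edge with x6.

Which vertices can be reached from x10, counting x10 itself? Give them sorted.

x3, x6, x7, x8, x10

Start at x10.
Its neighbours: x6, x8.
Then their neighbours: x7.
Then next layer: x3.
Nothing further is reachable.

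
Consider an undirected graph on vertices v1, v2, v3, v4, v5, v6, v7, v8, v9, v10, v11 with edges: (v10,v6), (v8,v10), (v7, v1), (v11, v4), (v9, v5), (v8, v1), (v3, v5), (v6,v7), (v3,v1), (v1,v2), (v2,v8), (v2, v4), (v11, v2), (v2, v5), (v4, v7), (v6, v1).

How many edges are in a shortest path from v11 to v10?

3

Distance 0: v11.
Distance 1: v2, v4.
Distance 2: v1, v5, v7, v8.
Distance 3: v3, v6, v9, v10 — contains v10.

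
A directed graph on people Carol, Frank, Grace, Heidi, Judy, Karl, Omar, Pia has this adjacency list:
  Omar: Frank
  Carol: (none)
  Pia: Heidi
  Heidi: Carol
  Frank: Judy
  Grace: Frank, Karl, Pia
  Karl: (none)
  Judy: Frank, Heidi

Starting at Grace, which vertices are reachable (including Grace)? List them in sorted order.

Carol, Frank, Grace, Heidi, Judy, Karl, Pia

Start at Grace.
Its neighbours: Frank, Karl, Pia.
Then their neighbours: Heidi, Judy.
Then next layer: Carol.
Nothing further is reachable.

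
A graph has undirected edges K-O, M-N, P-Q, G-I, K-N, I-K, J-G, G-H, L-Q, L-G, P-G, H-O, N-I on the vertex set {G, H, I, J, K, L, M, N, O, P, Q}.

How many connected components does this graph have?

From G: component {G, H, I, J, K, L, M, N, O, P, Q}.
That's 1 component.

1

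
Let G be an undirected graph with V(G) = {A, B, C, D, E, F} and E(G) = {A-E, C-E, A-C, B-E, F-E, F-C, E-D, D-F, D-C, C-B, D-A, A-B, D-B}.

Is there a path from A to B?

Explore from A.
Distance 1: reach B, C, D, E.
Found B.

Yes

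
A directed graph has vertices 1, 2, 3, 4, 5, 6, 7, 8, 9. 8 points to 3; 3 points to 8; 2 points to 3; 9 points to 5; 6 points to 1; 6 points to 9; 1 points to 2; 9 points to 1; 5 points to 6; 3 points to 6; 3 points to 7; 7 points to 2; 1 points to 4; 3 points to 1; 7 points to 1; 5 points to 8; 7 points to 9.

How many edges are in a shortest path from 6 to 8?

Distance 0: 6.
Distance 1: 1, 9.
Distance 2: 2, 4, 5.
Distance 3: 3, 8 — contains 8.

3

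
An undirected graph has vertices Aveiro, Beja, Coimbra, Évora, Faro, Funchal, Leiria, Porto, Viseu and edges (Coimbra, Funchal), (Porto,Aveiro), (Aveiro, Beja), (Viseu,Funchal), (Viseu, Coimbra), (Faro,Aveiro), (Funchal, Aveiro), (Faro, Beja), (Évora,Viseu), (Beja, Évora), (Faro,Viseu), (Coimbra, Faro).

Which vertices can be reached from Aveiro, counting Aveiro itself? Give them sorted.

Aveiro, Beja, Coimbra, Évora, Faro, Funchal, Porto, Viseu

Start at Aveiro.
Its neighbours: Beja, Faro, Funchal, Porto.
Then their neighbours: Coimbra, Évora, Viseu.
Nothing further is reachable.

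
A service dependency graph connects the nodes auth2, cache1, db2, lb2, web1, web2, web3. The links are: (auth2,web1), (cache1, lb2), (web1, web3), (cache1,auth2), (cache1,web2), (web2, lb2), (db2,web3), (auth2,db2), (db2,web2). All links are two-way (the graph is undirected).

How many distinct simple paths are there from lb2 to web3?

lb2–cache1–auth2–db2–web3
lb2–cache1–auth2–web1–web3
lb2–cache1–web2–db2–auth2–web1–web3
lb2–cache1–web2–db2–web3
lb2–web2–cache1–auth2–db2–web3
lb2–web2–cache1–auth2–web1–web3
lb2–web2–db2–auth2–web1–web3
lb2–web2–db2–web3

8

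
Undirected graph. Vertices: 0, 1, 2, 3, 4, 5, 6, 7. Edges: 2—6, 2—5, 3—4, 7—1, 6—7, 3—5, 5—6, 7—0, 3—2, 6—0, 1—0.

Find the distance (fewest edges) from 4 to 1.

5

Distance 0: 4.
Distance 1: 3.
Distance 2: 2, 5.
Distance 3: 6.
Distance 4: 0, 7.
Distance 5: 1 — contains 1.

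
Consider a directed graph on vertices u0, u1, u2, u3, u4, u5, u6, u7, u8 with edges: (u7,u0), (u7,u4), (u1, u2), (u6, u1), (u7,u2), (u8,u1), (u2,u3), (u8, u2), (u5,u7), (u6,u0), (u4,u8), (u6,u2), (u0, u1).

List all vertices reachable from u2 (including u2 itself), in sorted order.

Start at u2.
Its neighbours: u3.
Nothing further is reachable.

u2, u3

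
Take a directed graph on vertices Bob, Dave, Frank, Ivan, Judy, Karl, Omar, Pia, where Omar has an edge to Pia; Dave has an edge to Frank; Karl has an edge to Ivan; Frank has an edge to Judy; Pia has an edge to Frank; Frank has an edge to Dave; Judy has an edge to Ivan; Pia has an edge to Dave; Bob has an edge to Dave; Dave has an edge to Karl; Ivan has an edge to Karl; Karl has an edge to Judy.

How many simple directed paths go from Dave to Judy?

2

Dave→Frank→Judy
Dave→Karl→Judy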